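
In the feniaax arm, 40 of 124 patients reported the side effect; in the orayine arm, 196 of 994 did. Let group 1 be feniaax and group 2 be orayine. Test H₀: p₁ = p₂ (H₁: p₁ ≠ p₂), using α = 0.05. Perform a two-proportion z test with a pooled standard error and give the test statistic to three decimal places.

p̂₁ = 40/124 ≈ 0.32258, p̂₂ = 196/994 ≈ 0.19718.
Pooled p̂ = (40+196)/(124+994) = 236/1118 = 0.21109.
SE = √(p̂(1−p̂)(1/n₁+1/n₂)) = √(0.21109·0.78891·0.00907055) = √(0.00151053) = 0.03887.
z = (0.32258 − 0.19718)/0.03887 = 0.12540/0.03887 = 3.226.
p-value = 2·P(Z > 3.226) ≈ 0.0013, so at α = 0.05 we reject H₀.

z = 3.226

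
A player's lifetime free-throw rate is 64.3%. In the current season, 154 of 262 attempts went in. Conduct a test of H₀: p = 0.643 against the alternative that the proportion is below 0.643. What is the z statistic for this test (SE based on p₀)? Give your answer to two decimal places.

z = -1.87

p̂ = 154/262 = 0.58779.
Under H₀, SE = √(0.643·0.357/262) = √(0.000876149) = 0.02960.
z = (0.58779 − 0.643)/0.02960 = -0.05521/0.02960 = -1.87.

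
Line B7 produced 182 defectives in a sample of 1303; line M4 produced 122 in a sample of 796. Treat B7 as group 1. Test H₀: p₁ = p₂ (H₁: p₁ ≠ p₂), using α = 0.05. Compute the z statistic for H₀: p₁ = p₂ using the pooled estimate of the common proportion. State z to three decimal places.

z = -0.858

p̂₁ = 182/1303 ≈ 0.13968, p̂₂ = 122/796 ≈ 0.15327.
Pooled p̂ = (182+122)/(1303+796) = 304/2099 = 0.14483.
SE = √(p̂(1−p̂)(1/n₁+1/n₂)) = √(0.14483·0.85517·0.00202374) = √(0.00025065) = 0.01583.
z = (0.13968 − 0.15327)/0.01583 = -0.01359/0.01583 = -0.858.
p-value = 2·P(Z > 0.858) ≈ 0.3907, so at α = 0.05 we fail to reject H₀.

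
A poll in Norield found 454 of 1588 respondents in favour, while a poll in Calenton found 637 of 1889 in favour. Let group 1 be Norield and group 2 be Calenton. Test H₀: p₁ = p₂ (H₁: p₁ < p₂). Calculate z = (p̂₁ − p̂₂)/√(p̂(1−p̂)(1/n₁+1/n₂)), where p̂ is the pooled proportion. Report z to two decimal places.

z = -3.25

p̂₁ = 454/1588 ≈ 0.2859, p̂₂ = 637/1889 ≈ 0.3372.
Pooled p̂ = (454+637)/(1588+1889) = 1091/3477 = 0.3138.
SE = √(0.215321 × 0.0011591) = 0.0158.
z = (0.2859 − 0.3372)/0.0158 = -0.0513/0.0158 = -3.25.
p-value = P(Z < -3.249) ≈ 0.0006.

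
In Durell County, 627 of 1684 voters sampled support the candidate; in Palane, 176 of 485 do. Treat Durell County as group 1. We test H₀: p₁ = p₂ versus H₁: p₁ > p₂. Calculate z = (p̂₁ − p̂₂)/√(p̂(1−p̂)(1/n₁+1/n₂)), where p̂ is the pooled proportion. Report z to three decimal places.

z = 0.379

p̂₁ = 627/1684 ≈ 0.37233, p̂₂ = 176/485 ≈ 0.36289.
Pooled p̂ = (627+176)/(1684+485) = 803/2169 = 0.37022.
SE = √(0.233156 × 0.00265568) = 0.02488.
z = (0.37233 − 0.36289)/0.02488 = 0.00944/0.02488 = 0.379.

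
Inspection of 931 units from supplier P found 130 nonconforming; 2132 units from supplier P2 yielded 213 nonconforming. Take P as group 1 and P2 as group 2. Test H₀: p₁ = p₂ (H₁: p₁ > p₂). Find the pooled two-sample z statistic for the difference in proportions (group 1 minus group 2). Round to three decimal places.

p̂₁ = 130/931 ≈ 0.139635, p̂₂ = 213/2132 ≈ 0.099906.
Pooled p̂ = (130+213)/(931+2132) = 343/3063 = 0.111982.
SE = √(0.0994418 × 0.00154316) = 0.012388.
z = (0.139635 − 0.099906)/0.012388 = 0.039729/0.012388 = 3.207.
p-value = P(Z > 3.207) ≈ 0.0007.

z = 3.207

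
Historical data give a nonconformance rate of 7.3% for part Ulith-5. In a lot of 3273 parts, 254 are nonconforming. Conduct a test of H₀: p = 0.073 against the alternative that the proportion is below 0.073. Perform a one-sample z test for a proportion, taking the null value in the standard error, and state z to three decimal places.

p̂ = 254/3273 = 0.077605.
Under H₀, SE = √(0.073·0.927/3273) = √(2.06755e-05) = 0.004547.
z = (0.077605 − 0.073)/0.004547 = 0.004605/0.004547 = 1.013.
p-value = P(Z < 1.013) ≈ 0.8444.

z = 1.013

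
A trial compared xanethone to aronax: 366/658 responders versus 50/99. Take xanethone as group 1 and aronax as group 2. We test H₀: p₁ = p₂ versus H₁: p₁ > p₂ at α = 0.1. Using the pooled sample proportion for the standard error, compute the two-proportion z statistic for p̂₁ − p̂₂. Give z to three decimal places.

p̂₁ = 366/658 = 0.55623, p̂₂ = 50/99 = 0.50505.
Pooled p̂ = (366+50)/(658+99) = 416/757 = 0.54954.
SE = √(0.247546 × 0.0116208) = 0.05363.
z = (0.55623 − 0.50505)/0.05363 = 0.05118/0.05363 = 0.954.
p-value = P(Z > 0.954) ≈ 0.1700, so at α = 0.1 we fail to reject H₀.

z = 0.954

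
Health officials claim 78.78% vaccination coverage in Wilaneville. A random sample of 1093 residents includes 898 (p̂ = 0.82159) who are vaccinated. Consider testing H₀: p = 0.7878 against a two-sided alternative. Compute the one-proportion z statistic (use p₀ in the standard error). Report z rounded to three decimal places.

p̂ = 898/1093 ≈ 0.82159.
Standard error under H₀: √(0.7878×0.2122/1093) = 0.01237.
z = (0.82159 − 0.7878)/0.01237 = 0.03379/0.01237 = 2.732.

z = 2.732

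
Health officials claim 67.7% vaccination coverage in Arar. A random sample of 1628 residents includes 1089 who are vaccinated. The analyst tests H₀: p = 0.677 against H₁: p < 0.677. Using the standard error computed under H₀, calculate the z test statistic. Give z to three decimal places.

z = -0.697

p̂ = 1089/1628 = 0.66892.
SE = √(p₀(1−p₀)/n) = √(0.21867/1628) = 0.01159.
z = (0.66892 − 0.677)/0.01159 = -0.00808/0.01159 = -0.697.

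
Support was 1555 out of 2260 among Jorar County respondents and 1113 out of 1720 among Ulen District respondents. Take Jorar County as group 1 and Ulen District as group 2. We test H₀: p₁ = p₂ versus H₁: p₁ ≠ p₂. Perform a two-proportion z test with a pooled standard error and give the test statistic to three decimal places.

p̂₁ = 1555/2260 ≈ 0.68805, p̂₂ = 1113/1720 ≈ 0.64709.
Pooled p̂ = (1555+1113)/(2260+1720) = 2668/3980 = 0.67035.
SE = √(0.22098 × 0.00102387) = 0.01504.
z = (0.68805 − 0.64709)/0.01504 = 0.04096/0.01504 = 2.723.
p-value = 2·P(Z > 2.723) ≈ 0.0065.

z = 2.723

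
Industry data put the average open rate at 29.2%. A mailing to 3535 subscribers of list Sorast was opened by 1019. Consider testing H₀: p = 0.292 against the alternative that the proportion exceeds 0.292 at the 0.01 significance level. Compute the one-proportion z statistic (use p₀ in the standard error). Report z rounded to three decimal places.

z = -0.489

p̂ = 1019/3535 = 0.28826.
Standard error under H₀: √(0.292×0.708/3535) = 0.00765.
z = (0.28826 − 0.292)/0.00765 = -0.00374/0.00765 = -0.489.
p-value = P(Z > -0.489) ≈ 0.6876, so at α = 0.01 we fail to reject H₀.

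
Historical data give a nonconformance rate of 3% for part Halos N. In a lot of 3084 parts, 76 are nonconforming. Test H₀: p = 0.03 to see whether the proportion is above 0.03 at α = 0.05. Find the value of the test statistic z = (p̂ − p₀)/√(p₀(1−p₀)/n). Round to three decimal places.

z = -1.744

p̂ = 76/3084 ≈ 0.024643.
Under H₀, SE = √(0.03·0.97/3084) = √(9.4358e-06) = 0.003072.
z = (0.024643 − 0.03)/0.003072 = -0.005357/0.003072 = -1.744.
p-value = P(Z > -1.744) ≈ 0.9594, so at α = 0.05 we fail to reject H₀.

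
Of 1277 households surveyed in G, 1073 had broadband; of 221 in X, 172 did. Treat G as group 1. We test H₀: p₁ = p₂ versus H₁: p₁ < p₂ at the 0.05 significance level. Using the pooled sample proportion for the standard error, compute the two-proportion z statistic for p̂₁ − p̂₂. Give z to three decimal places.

z = 2.270

p̂₁ = 1073/1277 = 0.84025, p̂₂ = 172/221 = 0.77828.
Pooled p̂ = (1073+172)/(1277+221) = 1245/1498 = 0.83111.
SE = √(p̂(1−p̂)(1/n₁+1/n₂)) = √(0.83111·0.16889·0.00530797) = √(0.000745066) = 0.02730.
z = (0.84025 − 0.77828)/0.02730 = 0.06197/0.02730 = 2.270.
p-value = P(Z < 2.270) ≈ 0.9884. With α = 0.05, fail to reject H₀.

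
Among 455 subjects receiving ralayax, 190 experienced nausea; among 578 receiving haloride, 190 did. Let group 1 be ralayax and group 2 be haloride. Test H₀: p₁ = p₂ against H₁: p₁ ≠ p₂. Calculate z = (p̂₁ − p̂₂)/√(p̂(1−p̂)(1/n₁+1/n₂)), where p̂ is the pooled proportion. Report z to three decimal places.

z = 2.940

p̂₁ = 190/455 = 0.41758, p̂₂ = 190/578 = 0.32872.
Pooled p̂ = (190+190)/(455+578) = 380/1033 = 0.36786.
SE = √(0.232539 × 0.00392791) = 0.03022.
z = (0.41758 − 0.32872)/0.03022 = 0.08886/0.03022 = 2.940.
p-value = 2·P(Z > 2.940) ≈ 0.0033.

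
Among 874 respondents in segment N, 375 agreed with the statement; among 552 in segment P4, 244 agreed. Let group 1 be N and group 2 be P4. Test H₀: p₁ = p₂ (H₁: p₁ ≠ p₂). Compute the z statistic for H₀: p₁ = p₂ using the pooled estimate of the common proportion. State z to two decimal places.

p̂₁ = 375/874 = 0.4291, p̂₂ = 244/552 = 0.4420.
Pooled p̂ = (375+244)/(874+552) = 619/1426 = 0.4341.
SE = √(p̂(1−p̂)(1/n₁+1/n₂)) = √(0.4341·0.5659·0.00295576) = √(0.000726096) = 0.0269.
z = (0.4291 − 0.4420)/0.0269 = -0.0129/0.0269 = -0.48.
Two-sided p-value ≈ 2·Φ(−0.481) = 0.6304.

z = -0.48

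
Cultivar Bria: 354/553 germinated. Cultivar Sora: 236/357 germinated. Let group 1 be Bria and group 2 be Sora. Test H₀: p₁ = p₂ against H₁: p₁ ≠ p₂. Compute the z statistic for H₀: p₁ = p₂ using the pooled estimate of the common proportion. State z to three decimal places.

p̂₁ = 354/553 ≈ 0.64014, p̂₂ = 236/357 ≈ 0.66106.
Pooled p̂ = (354+236)/(553+357) = 590/910 = 0.64835.
SE = √(0.227992 × 0.00460944) = 0.03242.
z = (0.64014 − 0.66106)/0.03242 = -0.02092/0.03242 = -0.645.
p-value = 2·P(Z > 0.645) ≈ 0.5187.

z = -0.645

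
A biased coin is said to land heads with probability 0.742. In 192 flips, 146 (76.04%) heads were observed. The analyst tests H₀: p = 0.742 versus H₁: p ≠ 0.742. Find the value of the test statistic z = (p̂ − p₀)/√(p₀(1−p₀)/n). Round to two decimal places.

z = 0.58

p̂ = 146/192 ≈ 0.7604.
Under H₀, SE = √(0.742·0.258/192) = √(0.000997062) = 0.0316.
z = (0.7604 − 0.742)/0.0316 = 0.0184/0.0316 = 0.58.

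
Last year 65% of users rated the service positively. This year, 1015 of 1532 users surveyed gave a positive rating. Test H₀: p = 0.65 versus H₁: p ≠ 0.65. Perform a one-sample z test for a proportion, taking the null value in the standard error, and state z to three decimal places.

p̂ = 1015/1532 = 0.66253.
Under H₀, SE = √(0.65·0.35/1532) = √(0.000148499) = 0.01219.
z = (0.66253 − 0.65)/0.01219 = 0.01253/0.01219 = 1.028.
p-value = 2·P(Z > 1.028) ≈ 0.3037.

z = 1.028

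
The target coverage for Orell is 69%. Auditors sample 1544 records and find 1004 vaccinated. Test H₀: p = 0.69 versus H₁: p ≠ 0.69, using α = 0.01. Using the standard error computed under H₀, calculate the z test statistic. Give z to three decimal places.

z = -3.376

p̂ = 1004/1544 ≈ 0.65026.
SE = √(p₀(1−p₀)/n) = √(0.2139/1544) = 0.01177.
z = (0.65026 − 0.69)/0.01177 = -0.03974/0.01177 = -3.376.
Two-sided p-value ≈ 2·Φ(−3.376) = 0.0007, so at α = 0.01 we reject H₀.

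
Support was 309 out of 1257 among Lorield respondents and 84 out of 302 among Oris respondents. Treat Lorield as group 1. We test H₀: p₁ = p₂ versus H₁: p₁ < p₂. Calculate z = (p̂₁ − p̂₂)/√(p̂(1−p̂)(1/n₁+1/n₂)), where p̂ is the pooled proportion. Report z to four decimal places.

z = -1.1616

p̂₁ = 309/1257 = 0.245823, p̂₂ = 84/302 = 0.278146.
Pooled p̂ = (309+84)/(1257+302) = 393/1559 = 0.252085.
SE = √(0.188538 × 0.0041068) = 0.027826.
z = (0.245823 − 0.278146)/0.027826 = -0.032323/0.027826 = -1.1616.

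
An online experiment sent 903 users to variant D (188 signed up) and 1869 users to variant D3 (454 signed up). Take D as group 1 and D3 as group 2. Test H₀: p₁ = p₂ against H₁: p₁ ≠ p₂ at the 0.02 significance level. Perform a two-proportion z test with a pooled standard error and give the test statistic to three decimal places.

p̂₁ = 188/903 ≈ 0.208195, p̂₂ = 454/1869 ≈ 0.242911.
Pooled p̂ = (188+454)/(903+1869) = 642/2772 = 0.231602.
SE = √(0.177962 × 0.00164247) = 0.017097.
z = (0.208195 − 0.242911)/0.017097 = -0.034716/0.017097 = -2.031.
p-value = 2·P(Z > 2.031) ≈ 0.0423; since p > α = 0.02, fail to reject H₀.

z = -2.031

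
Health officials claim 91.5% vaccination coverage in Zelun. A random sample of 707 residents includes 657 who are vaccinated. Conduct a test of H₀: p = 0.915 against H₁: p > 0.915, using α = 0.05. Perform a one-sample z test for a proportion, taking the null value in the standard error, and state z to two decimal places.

z = 1.36

p̂ = 657/707 = 0.9293.
SE = √(p₀(1−p₀)/n) = √(0.077775/707) = 0.0105.
z = (0.9293 − 0.915)/0.0105 = 0.0143/0.0105 = 1.36.
p-value = P(Z > 1.361) ≈ 0.0867; since p > α = 0.05, fail to reject H₀.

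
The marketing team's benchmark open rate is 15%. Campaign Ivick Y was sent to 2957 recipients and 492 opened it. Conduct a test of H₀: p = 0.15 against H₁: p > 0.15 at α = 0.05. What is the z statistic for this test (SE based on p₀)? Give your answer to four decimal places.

p̂ = 492/2957 = 0.1663848.
Standard error under H₀: √(0.15×0.85/2957) = 0.0065664.
z = (0.1663848 − 0.15)/0.0065664 = 0.0163848/0.0065664 = 2.4952.
p-value = P(Z > 2.495) ≈ 0.0063, so at α = 0.05 we reject H₀.

z = 2.4952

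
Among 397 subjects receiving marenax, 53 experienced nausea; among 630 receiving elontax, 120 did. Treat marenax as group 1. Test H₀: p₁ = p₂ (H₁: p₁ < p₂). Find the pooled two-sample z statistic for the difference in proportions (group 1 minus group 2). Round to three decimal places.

p̂₁ = 53/397 ≈ 0.13350, p̂₂ = 120/630 ≈ 0.19048.
Pooled p̂ = (53+120)/(397+630) = 173/1027 = 0.16845.
SE = √(p̂(1−p̂)(1/n₁+1/n₂)) = √(0.16845·0.83155·0.00410619) = √(0.000575178) = 0.02398.
z = (0.13350 − 0.19048)/0.02398 = -0.05698/0.02398 = -2.376.

z = -2.376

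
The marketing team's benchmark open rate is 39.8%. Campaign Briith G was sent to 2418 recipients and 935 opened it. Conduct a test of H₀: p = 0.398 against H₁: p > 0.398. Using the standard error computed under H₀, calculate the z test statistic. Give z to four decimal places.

p̂ = 935/2418 ≈ 0.386683.
Standard error under H₀: √(0.398×0.602/2418) = 0.009954.
z = (0.386683 − 0.398)/0.009954 = -0.011317/0.009954 = -1.1369.
p-value = P(Z > -1.137) ≈ 0.8722.

z = -1.1369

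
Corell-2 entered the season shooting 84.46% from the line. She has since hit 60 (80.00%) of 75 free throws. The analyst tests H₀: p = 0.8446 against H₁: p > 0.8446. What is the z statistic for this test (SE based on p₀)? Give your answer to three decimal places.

z = -1.066

p̂ = 60/75 = 0.80000.
SE = √(p₀(1−p₀)/n) = √(0.13125/75) = 0.04183.
z = (0.80000 − 0.8446)/0.04183 = -0.04460/0.04183 = -1.066.
p-value = P(Z > -1.066) ≈ 0.8568.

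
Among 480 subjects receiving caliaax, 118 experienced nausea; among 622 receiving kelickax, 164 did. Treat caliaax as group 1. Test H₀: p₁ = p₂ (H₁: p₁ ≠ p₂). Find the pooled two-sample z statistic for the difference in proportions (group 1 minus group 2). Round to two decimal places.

z = -0.67

p̂₁ = 118/480 ≈ 0.24583, p̂₂ = 164/622 ≈ 0.26367.
Pooled p̂ = (118+164)/(480+622) = 282/1102 = 0.25590.
SE = √(p̂(1−p̂)(1/n₁+1/n₂)) = √(0.25590·0.74410·0.00369105) = √(0.000702829) = 0.02651.
z = (0.24583 − 0.26367)/0.02651 = -0.01784/0.02651 = -0.67.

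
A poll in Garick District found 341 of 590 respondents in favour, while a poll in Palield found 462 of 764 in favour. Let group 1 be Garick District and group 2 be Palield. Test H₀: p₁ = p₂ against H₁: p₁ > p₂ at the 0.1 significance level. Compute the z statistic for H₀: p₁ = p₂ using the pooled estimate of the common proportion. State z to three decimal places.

p̂₁ = 341/590 ≈ 0.57797, p̂₂ = 462/764 ≈ 0.60471.
Pooled p̂ = (341+462)/(590+764) = 803/1354 = 0.59306.
SE = √(p̂(1−p̂)(1/n₁+1/n₂)) = √(0.59306·0.40694·0.00300382) = √(0.000724942) = 0.02692.
z = (0.57797 − 0.60471)/0.02692 = -0.02674/0.02692 = -0.993.
p-value = P(Z > -0.993) ≈ 0.8397, so at α = 0.1 we fail to reject H₀.

z = -0.993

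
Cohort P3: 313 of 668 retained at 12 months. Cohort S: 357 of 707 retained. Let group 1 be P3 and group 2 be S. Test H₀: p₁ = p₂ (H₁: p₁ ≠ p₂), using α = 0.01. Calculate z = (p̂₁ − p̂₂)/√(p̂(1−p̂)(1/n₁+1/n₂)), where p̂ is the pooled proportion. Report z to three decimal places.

z = -1.349

p̂₁ = 313/668 ≈ 0.46856, p̂₂ = 357/707 ≈ 0.50495.
Pooled p̂ = (313+357)/(668+707) = 670/1375 = 0.48727.
SE = √(p̂(1−p̂)(1/n₁+1/n₂)) = √(0.48727·0.51273·0.00291143) = √(0.000727387) = 0.02697.
z = (0.46856 − 0.50495)/0.02697 = -0.03639/0.02697 = -1.349.
Two-sided p-value ≈ 2·Φ(−1.349) = 0.1773; since p > α = 0.01, fail to reject H₀.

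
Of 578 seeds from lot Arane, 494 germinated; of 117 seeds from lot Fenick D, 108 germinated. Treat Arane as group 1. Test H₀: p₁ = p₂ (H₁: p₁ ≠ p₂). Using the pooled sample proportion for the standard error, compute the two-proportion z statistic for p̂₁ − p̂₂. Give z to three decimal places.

p̂₁ = 494/578 = 0.85467, p̂₂ = 108/117 = 0.92308.
Pooled p̂ = (494+108)/(578+117) = 602/695 = 0.86619.
SE = √(p̂(1−p̂)(1/n₁+1/n₂)) = √(0.86619·0.13381·0.0102771) = √(0.00119119) = 0.03451.
z = (0.85467 − 0.92308)/0.03451 = -0.06841/0.03451 = -1.982.
p-value = 2·P(Z > 1.982) ≈ 0.0475.

z = -1.982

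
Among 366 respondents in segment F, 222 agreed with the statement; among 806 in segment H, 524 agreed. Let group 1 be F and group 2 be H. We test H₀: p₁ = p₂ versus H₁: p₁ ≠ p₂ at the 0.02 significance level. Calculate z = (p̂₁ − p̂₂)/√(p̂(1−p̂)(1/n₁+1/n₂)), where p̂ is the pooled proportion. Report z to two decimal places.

p̂₁ = 222/366 ≈ 0.6066, p̂₂ = 524/806 ≈ 0.6501.
Pooled p̂ = (222+524)/(366+806) = 746/1172 = 0.6365.
SE = √(0.231363 × 0.00397294) = 0.0303.
z = (0.6066 − 0.6501)/0.0303 = -0.0435/0.0303 = -1.44.
p-value = 2·P(Z > 1.437) ≈ 0.1507, so at α = 0.02 we fail to reject H₀.

z = -1.44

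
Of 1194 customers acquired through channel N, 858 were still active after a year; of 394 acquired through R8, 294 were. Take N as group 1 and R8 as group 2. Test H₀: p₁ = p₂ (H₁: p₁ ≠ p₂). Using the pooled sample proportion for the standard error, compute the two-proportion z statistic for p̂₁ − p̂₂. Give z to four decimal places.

z = -1.0644

p̂₁ = 858/1194 = 0.718593, p̂₂ = 294/394 = 0.746193.
Pooled p̂ = (858+294)/(1194+394) = 1152/1588 = 0.725441.
SE = √(0.199176 × 0.00337559) = 0.025929.
z = (0.718593 − 0.746193)/0.025929 = -0.027600/0.025929 = -1.0644.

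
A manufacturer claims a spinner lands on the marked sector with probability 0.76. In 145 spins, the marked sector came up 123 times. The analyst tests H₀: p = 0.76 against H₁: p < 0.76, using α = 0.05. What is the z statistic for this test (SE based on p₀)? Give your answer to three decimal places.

p̂ = 123/145 = 0.84828.
SE = √(p₀(1−p₀)/n) = √(0.1824/145) = 0.03547.
z = (0.84828 − 0.76)/0.03547 = 0.08828/0.03547 = 2.489.
p-value = P(Z < 2.489) ≈ 0.9936; since p > α = 0.05, fail to reject H₀.

z = 2.489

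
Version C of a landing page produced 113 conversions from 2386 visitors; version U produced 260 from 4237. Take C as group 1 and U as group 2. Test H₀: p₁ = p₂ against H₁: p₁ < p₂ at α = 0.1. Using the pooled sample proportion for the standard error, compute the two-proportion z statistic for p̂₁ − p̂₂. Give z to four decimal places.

p̂₁ = 113/2386 = 0.0473596, p̂₂ = 260/4237 = 0.0613642.
Pooled p̂ = (113+260)/(2386+4237) = 373/6623 = 0.0563189.
SE = √(p̂(1−p̂)(1/n₁+1/n₂)) = √(0.0563189·0.9436811·0.000655128) = √(3.48181e-05) = 0.0059007.
z = (0.0473596 − 0.0613642)/0.0059007 = -0.0140046/0.0059007 = -2.3734.
p-value = P(Z < -2.373) ≈ 0.0088, so at α = 0.1 we reject H₀.

z = -2.3734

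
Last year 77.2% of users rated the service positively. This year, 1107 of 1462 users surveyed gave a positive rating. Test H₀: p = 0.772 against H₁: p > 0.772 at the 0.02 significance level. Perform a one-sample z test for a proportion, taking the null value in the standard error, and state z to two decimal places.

p̂ = 1107/1462 ≈ 0.7572.
Standard error under H₀: √(0.772×0.228/1462) = 0.0110.
z = (0.7572 − 0.772)/0.0110 = -0.0148/0.0110 = -1.35.
p-value = P(Z > -1.350) ≈ 0.9116; since p > α = 0.02, fail to reject H₀.

z = -1.35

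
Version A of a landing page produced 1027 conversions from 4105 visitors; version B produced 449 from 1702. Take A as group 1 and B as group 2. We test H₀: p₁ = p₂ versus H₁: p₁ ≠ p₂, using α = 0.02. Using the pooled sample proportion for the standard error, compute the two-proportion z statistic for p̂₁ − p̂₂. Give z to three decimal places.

z = -1.085

p̂₁ = 1027/4105 = 0.250183, p̂₂ = 449/1702 = 0.263807.
Pooled p̂ = (1027+449)/(4105+1702) = 1476/5807 = 0.254176.
SE = √(0.189571 × 0.000831149) = 0.012552.
z = (0.250183 − 0.263807)/0.012552 = -0.013624/0.012552 = -1.085.
p-value = 2·P(Z > 1.085) ≈ 0.2777. With α = 0.02, fail to reject H₀.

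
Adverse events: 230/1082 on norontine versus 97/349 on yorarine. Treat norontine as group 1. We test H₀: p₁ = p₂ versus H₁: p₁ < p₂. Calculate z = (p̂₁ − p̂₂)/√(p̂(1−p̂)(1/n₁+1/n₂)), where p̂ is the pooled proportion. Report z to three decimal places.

p̂₁ = 230/1082 ≈ 0.21257, p̂₂ = 97/349 ≈ 0.27794.
Pooled p̂ = (230+97)/(1082+349) = 327/1431 = 0.22851.
SE = √(0.176294 × 0.00378954) = 0.02585.
z = (0.21257 − 0.27794)/0.02585 = -0.06537/0.02585 = -2.529.
p-value = P(Z < -2.529) ≈ 0.0057.

z = -2.529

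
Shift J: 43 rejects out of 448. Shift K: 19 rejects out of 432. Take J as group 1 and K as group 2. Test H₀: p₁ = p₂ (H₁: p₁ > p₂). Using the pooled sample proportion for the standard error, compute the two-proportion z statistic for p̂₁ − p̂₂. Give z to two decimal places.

z = 3.01

p̂₁ = 43/448 ≈ 0.0960, p̂₂ = 19/432 ≈ 0.0440.
Pooled p̂ = (43+19)/(448+432) = 62/880 = 0.0705.
SE = √(0.0654907 × 0.00454696) = 0.0173.
z = (0.0960 − 0.0440)/0.0173 = 0.0520/0.0173 = 3.01.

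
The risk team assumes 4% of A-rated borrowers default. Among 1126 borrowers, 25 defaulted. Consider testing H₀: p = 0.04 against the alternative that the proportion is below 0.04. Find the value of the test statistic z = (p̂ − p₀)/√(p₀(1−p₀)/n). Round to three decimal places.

z = -3.048

p̂ = 25/1126 = 0.02220.
Under H₀, SE = √(0.04·0.96/1126) = √(3.4103e-05) = 0.00584.
z = (0.02220 − 0.04)/0.00584 = -0.01780/0.00584 = -3.048.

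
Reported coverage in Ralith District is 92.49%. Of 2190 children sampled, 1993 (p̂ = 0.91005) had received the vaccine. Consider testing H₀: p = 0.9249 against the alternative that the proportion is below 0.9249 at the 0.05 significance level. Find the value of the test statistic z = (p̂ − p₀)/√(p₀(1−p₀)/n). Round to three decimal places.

p̂ = 1993/2190 ≈ 0.91005.
SE = √(p₀(1−p₀)/n) = √(0.06946/2190) = 0.00563.
z = (0.91005 − 0.9249)/0.00563 = -0.01485/0.00563 = -2.638.
p-value = P(Z < -2.638) ≈ 0.0042; since p < α = 0.05, reject H₀.

z = -2.638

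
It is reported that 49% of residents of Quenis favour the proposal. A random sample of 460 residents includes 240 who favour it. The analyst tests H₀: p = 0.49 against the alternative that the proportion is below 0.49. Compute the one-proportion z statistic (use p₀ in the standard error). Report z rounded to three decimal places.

z = 1.362

p̂ = 240/460 ≈ 0.52174.
SE = √(p₀(1−p₀)/n) = √(0.2499/460) = 0.02331.
z = (0.52174 − 0.49)/0.02331 = 0.03174/0.02331 = 1.362.
p-value = P(Z < 1.362) ≈ 0.9134.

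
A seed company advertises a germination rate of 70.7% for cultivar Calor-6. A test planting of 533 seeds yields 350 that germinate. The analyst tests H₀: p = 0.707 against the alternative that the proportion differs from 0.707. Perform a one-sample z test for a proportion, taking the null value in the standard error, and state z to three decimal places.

p̂ = 350/533 ≈ 0.6566604.
Under H₀, SE = √(0.707·0.293/533) = √(0.000388651) = 0.0197142.
z = (0.6566604 − 0.707)/0.0197142 = -0.0503396/0.0197142 = -2.553.
Two-sided p-value ≈ 2·Φ(−2.553) = 0.0107.

z = -2.553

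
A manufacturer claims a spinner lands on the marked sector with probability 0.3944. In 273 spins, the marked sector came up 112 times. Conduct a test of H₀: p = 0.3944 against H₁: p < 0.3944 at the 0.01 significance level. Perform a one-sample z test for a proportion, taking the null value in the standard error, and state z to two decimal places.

p̂ = 112/273 ≈ 0.4103.
Under H₀, SE = √(0.3944·0.6056/273) = √(0.000874903) = 0.0296.
z = (0.4103 − 0.3944)/0.0296 = 0.0159/0.0296 = 0.54.
p-value = P(Z < 0.536) ≈ 0.7040; since p > α = 0.01, fail to reject H₀.

z = 0.54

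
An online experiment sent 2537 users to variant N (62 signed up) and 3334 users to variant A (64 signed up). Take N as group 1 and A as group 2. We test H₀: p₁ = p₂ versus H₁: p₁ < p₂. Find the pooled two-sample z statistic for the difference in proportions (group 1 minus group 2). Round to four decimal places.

p̂₁ = 62/2537 ≈ 0.024438, p̂₂ = 64/3334 ≈ 0.019196.
Pooled p̂ = (62+64)/(2537+3334) = 126/5871 = 0.021461.
SE = √(0.0210008 × 0.000694106) = 0.003818.
z = (0.024438 − 0.019196)/0.003818 = 0.005242/0.003818 = 1.3730.
p-value = P(Z < 1.373) ≈ 0.9151.

z = 1.3730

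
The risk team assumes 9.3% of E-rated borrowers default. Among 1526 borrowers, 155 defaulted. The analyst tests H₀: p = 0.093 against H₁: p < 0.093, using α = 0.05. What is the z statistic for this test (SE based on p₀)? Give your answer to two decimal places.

p̂ = 155/1526 ≈ 0.10157.
Standard error under H₀: √(0.093×0.907/1526) = 0.00743.
z = (0.10157 − 0.093)/0.00743 = 0.00857/0.00743 = 1.15.
p-value = P(Z < 1.153) ≈ 0.8756; since p > α = 0.05, fail to reject H₀.

z = 1.15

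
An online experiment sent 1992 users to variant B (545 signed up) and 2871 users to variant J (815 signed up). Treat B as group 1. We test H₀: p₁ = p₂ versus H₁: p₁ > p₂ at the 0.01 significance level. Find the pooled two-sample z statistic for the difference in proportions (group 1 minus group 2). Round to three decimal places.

p̂₁ = 545/1992 ≈ 0.27359, p̂₂ = 815/2871 ≈ 0.28387.
Pooled p̂ = (545+815)/(1992+2871) = 1360/4863 = 0.27966.
SE = √(p̂(1−p̂)(1/n₁+1/n₂)) = √(0.27966·0.72034·0.000850319) = √(0.000171298) = 0.01309.
z = (0.27359 − 0.28387)/0.01309 = -0.01028/0.01309 = -0.785.
p-value = P(Z > -0.785) ≈ 0.7839, so at α = 0.01 we fail to reject H₀.

z = -0.785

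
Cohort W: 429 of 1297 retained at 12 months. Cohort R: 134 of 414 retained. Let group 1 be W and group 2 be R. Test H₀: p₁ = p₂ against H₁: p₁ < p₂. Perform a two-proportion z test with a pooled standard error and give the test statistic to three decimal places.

p̂₁ = 429/1297 ≈ 0.33076, p̂₂ = 134/414 ≈ 0.32367.
Pooled p̂ = (429+134)/(1297+414) = 563/1711 = 0.32905.
SE = √(p̂(1−p̂)(1/n₁+1/n₂)) = √(0.32905·0.67095·0.00318647) = √(0.000703493) = 0.02652.
z = (0.33076 − 0.32367)/0.02652 = 0.00709/0.02652 = 0.267.
p-value = P(Z < 0.267) ≈ 0.6054.

z = 0.267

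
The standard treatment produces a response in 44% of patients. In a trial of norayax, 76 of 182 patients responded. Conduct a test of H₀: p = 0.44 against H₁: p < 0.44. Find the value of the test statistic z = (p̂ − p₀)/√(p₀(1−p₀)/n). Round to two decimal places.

z = -0.61

p̂ = 76/182 = 0.4176.
SE = √(p₀(1−p₀)/n) = √(0.2464/182) = 0.0368.
z = (0.4176 − 0.44)/0.0368 = -0.0224/0.0368 = -0.61.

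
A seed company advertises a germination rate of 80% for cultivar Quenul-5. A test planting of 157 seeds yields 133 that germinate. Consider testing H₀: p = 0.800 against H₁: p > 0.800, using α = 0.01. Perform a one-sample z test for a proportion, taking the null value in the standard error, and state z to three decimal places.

p̂ = 133/157 = 0.847134.
Standard error under H₀: √(0.8×0.2/157) = 0.031923.
z = (0.847134 − 0.8)/0.031923 = 0.047134/0.031923 = 1.476.
p-value = P(Z > 1.476) ≈ 0.0699, so at α = 0.01 we fail to reject H₀.

z = 1.476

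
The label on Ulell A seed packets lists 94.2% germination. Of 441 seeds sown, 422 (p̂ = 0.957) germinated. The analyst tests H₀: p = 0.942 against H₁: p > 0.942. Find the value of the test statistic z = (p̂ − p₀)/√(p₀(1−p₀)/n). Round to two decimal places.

p̂ = 422/441 = 0.9569.
Under H₀, SE = √(0.942·0.058/441) = √(0.000123891) = 0.0111.
z = (0.9569 − 0.942)/0.0111 = 0.0149/0.0111 = 1.34.
p-value = P(Z > 1.340) ≈ 0.0901.

z = 1.34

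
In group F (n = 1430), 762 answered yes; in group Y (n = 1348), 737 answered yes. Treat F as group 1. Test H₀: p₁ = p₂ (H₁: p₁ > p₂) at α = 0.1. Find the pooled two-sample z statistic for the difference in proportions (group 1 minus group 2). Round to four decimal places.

p̂₁ = 762/1430 ≈ 0.532867, p̂₂ = 737/1348 ≈ 0.546736.
Pooled p̂ = (762+737)/(1430+1348) = 1499/2778 = 0.539597.
SE = √(0.248432 × 0.00144114) = 0.018922.
z = (0.532867 − 0.546736)/0.018922 = -0.013869/0.018922 = -0.7330.
p-value = P(Z > -0.733) ≈ 0.7682. With α = 0.1, fail to reject H₀.

z = -0.7330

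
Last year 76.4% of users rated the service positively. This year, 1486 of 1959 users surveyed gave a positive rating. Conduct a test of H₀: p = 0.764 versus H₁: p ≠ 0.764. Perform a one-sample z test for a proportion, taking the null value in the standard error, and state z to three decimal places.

p̂ = 1486/1959 ≈ 0.75855.
Under H₀, SE = √(0.764·0.236/1959) = √(9.20388e-05) = 0.00959.
z = (0.75855 − 0.764)/0.00959 = -0.00545/0.00959 = -0.568.

z = -0.568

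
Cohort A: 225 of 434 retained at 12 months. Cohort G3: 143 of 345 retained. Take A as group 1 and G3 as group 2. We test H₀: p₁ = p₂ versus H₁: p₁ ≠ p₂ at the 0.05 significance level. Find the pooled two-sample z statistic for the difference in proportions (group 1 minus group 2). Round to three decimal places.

p̂₁ = 225/434 = 0.51843, p̂₂ = 143/345 = 0.41449.
Pooled p̂ = (225+143)/(434+345) = 368/779 = 0.47240.
SE = √(0.249238 × 0.0052027) = 0.03601.
z = (0.51843 − 0.41449)/0.03601 = 0.10394/0.03601 = 2.886.
Two-sided p-value ≈ 2·Φ(−2.886) = 0.0039. With α = 0.05, reject H₀.

z = 2.886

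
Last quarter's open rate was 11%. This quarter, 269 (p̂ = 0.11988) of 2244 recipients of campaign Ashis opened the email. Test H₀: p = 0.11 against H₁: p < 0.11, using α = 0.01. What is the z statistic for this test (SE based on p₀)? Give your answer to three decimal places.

p̂ = 269/2244 ≈ 0.11988.
SE = √(p₀(1−p₀)/n) = √(0.0979/2244) = 0.00661.
z = (0.11988 − 0.11)/0.00661 = 0.00988/0.00661 = 1.495.
p-value = P(Z < 1.495) ≈ 0.9326; since p > α = 0.01, fail to reject H₀.

z = 1.495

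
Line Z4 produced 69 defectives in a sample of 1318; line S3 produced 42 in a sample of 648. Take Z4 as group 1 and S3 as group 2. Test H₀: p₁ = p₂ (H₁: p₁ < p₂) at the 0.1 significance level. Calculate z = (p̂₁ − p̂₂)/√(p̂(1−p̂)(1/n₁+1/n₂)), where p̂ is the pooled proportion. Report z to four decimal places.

p̂₁ = 69/1318 ≈ 0.052352, p̂₂ = 42/648 ≈ 0.064815.
Pooled p̂ = (69+42)/(1318+648) = 111/1966 = 0.056460.
SE = √(p̂(1−p̂)(1/n₁+1/n₂)) = √(0.056460·0.943540·0.00230194) = √(0.000122629) = 0.011074.
z = (0.052352 − 0.064815)/0.011074 = -0.012463/0.011074 = -1.1254.
p-value = P(Z < -1.125) ≈ 0.1302; since p > α = 0.1, fail to reject H₀.

z = -1.1254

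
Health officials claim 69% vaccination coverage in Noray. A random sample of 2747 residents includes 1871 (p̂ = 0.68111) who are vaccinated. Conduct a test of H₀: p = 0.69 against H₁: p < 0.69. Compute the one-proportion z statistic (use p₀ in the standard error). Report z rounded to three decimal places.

z = -1.008

p̂ = 1871/2747 ≈ 0.68111.
Under H₀, SE = √(0.69·0.31/2747) = √(7.78668e-05) = 0.00882.
z = (0.68111 − 0.69)/0.00882 = -0.00889/0.00882 = -1.008.
p-value = P(Z < -1.008) ≈ 0.1568.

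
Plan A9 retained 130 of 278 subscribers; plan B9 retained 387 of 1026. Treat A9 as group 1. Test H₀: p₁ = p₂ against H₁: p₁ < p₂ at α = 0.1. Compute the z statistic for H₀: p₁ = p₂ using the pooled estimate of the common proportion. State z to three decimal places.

z = 2.734

p̂₁ = 130/278 ≈ 0.467626, p̂₂ = 387/1026 ≈ 0.377193.
Pooled p̂ = (130+387)/(278+1026) = 517/1304 = 0.396472.
SE = √(0.239282 × 0.00457178) = 0.033075.
z = (0.467626 − 0.377193)/0.033075 = 0.090433/0.033075 = 2.734.
p-value = P(Z < 2.734) ≈ 0.9969, so at α = 0.1 we fail to reject H₀.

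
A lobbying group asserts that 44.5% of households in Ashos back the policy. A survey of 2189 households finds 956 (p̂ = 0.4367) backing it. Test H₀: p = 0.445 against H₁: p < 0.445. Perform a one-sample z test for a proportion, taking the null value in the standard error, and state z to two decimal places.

z = -0.78

p̂ = 956/2189 ≈ 0.4367.
Standard error under H₀: √(0.445×0.555/2189) = 0.0106.
z = (0.4367 − 0.445)/0.0106 = -0.0083/0.0106 = -0.78.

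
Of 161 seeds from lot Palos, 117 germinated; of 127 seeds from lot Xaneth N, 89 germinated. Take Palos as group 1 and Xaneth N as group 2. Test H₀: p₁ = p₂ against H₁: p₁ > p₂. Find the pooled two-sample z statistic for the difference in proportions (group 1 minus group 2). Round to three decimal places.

z = 0.484

p̂₁ = 117/161 = 0.72671, p̂₂ = 89/127 = 0.70079.
Pooled p̂ = (117+89)/(161+127) = 206/288 = 0.71528.
SE = √(p̂(1−p̂)(1/n₁+1/n₂)) = √(0.71528·0.28472·0.0140852) = √(0.00286853) = 0.05356.
z = (0.72671 − 0.70079)/0.05356 = 0.02592/0.05356 = 0.484.
p-value = P(Z > 0.484) ≈ 0.3142.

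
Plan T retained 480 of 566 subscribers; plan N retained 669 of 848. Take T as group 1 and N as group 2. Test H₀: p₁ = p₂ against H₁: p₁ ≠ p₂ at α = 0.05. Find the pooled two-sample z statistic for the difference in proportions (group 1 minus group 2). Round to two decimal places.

z = 2.79

p̂₁ = 480/566 = 0.8481, p̂₂ = 669/848 = 0.7889.
Pooled p̂ = (480+669)/(566+848) = 1149/1414 = 0.8126.
SE = √(p̂(1−p̂)(1/n₁+1/n₂)) = √(0.8126·0.1874·0.00294603) = √(0.000448646) = 0.0212.
z = (0.8481 − 0.7889)/0.0212 = 0.0592/0.0212 = 2.79.
Two-sided p-value ≈ 2·Φ(−2.792) = 0.0052, so at α = 0.05 we reject H₀.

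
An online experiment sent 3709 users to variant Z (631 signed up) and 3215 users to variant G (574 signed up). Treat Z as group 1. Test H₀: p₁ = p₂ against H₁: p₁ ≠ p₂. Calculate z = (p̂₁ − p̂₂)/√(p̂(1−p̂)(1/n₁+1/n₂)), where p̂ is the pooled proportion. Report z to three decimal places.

p̂₁ = 631/3709 = 0.170127, p̂₂ = 574/3215 = 0.178538.
Pooled p̂ = (631+574)/(3709+3215) = 1205/6924 = 0.174032.
SE = √(0.143745 × 0.000580656) = 0.009136.
z = (0.170127 − 0.178538)/0.009136 = -0.008411/0.009136 = -0.921.

z = -0.921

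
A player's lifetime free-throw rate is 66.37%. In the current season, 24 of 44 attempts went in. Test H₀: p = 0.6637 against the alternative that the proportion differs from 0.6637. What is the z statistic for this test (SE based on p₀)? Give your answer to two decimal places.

z = -1.66

p̂ = 24/44 = 0.5455.
Under H₀, SE = √(0.6637·0.3363/44) = √(0.00507278) = 0.0712.
z = (0.5455 − 0.6637)/0.0712 = -0.1182/0.0712 = -1.66.
Two-sided p-value ≈ 2·Φ(−1.660) = 0.0969.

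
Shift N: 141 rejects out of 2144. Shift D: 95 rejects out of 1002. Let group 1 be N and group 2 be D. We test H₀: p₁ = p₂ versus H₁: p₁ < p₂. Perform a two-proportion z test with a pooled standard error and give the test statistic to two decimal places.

p̂₁ = 141/2144 = 0.06576, p̂₂ = 95/1002 = 0.09481.
Pooled p̂ = (141+95)/(2144+1002) = 236/3146 = 0.07502.
SE = √(p̂(1−p̂)(1/n₁+1/n₂)) = √(0.07502·0.92498·0.00146442) = √(0.000101614) = 0.01008.
z = (0.06576 − 0.09481)/0.01008 = -0.02905/0.01008 = -2.88.
p-value = P(Z < -2.881) ≈ 0.0020.

z = -2.88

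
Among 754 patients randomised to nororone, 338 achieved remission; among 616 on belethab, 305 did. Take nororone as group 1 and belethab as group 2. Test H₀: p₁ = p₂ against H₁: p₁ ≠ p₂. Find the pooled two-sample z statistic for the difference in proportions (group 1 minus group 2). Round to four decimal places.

z = -1.7287

p̂₁ = 338/754 ≈ 0.448276, p̂₂ = 305/616 ≈ 0.495130.
Pooled p̂ = (338+305)/(754+616) = 643/1370 = 0.469343.
SE = √(0.24906 × 0.00294964) = 0.027104.
z = (0.448276 − 0.495130)/0.027104 = -0.046854/0.027104 = -1.7287.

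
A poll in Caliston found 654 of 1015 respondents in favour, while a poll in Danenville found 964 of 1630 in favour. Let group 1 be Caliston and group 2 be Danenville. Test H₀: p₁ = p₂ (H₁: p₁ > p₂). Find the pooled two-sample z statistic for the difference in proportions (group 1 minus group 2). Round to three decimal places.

p̂₁ = 654/1015 = 0.644335, p̂₂ = 964/1630 = 0.591411.
Pooled p̂ = (654+964)/(1015+1630) = 1618/2645 = 0.611720.
SE = √(0.237519 × 0.00159872) = 0.019487.
z = (0.644335 − 0.591411)/0.019487 = 0.052924/0.019487 = 2.716.

z = 2.716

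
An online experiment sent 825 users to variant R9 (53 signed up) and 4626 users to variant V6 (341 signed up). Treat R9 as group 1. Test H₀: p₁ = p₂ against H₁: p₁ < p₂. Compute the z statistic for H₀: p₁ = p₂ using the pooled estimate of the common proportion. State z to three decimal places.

z = -0.968

p̂₁ = 53/825 ≈ 0.064242, p̂₂ = 341/4626 ≈ 0.073714.
Pooled p̂ = (53+341)/(825+4626) = 394/5451 = 0.072280.
SE = √(p̂(1−p̂)(1/n₁+1/n₂)) = √(0.072280·0.927720·0.00142829) = √(9.57753e-05) = 0.009786.
z = (0.064242 − 0.073714)/0.009786 = -0.009472/0.009786 = -0.968.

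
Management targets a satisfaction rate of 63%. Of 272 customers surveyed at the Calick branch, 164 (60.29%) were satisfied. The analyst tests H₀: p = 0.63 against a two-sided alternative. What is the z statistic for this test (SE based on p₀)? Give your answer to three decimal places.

p̂ = 164/272 ≈ 0.60294.
Standard error under H₀: √(0.63×0.37/272) = 0.02927.
z = (0.60294 − 0.63)/0.02927 = -0.02706/0.02927 = -0.924.
Two-sided p-value ≈ 2·Φ(−0.924) = 0.3553.

z = -0.924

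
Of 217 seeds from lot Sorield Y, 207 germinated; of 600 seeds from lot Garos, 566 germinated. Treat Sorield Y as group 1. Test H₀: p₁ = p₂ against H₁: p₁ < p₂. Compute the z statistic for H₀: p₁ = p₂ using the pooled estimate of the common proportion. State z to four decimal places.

z = 0.5919

p̂₁ = 207/217 ≈ 0.953917, p̂₂ = 566/600 ≈ 0.943333.
Pooled p̂ = (207+566)/(217+600) = 773/817 = 0.946144.
SE = √(p̂(1−p̂)(1/n₁+1/n₂)) = √(0.946144·0.053856·0.00627496) = √(0.000319742) = 0.017881.
z = (0.953917 − 0.943333)/0.017881 = 0.010584/0.017881 = 0.5919.
p-value = P(Z < 0.592) ≈ 0.7230.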